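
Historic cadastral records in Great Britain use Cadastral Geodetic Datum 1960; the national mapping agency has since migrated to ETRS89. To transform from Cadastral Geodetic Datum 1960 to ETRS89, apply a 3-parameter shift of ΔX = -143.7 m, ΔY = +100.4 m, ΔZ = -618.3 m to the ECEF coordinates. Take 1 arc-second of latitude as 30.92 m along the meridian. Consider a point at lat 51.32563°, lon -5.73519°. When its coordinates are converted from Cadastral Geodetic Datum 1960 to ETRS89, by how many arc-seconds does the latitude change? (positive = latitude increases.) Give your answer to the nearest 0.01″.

sin φ = 0.780710, cos φ = 0.624893, sin λ = -0.099931, cos λ = 0.994994.
North component: ΔN = −sin φ cos λ·ΔX − sin φ sin λ·ΔY + cos φ·ΔZ = −(0.780710)(0.994994)(-143.7) − (0.780710)(-0.099931)(100.4) + (0.624893)(-618.3) = -266.91 m.
1° of latitude spans 3600 × 30.92 = 111312 m, so Δφ = -266.91 / 111312 × 3600 = -8.632″.

Δφ = -8.63″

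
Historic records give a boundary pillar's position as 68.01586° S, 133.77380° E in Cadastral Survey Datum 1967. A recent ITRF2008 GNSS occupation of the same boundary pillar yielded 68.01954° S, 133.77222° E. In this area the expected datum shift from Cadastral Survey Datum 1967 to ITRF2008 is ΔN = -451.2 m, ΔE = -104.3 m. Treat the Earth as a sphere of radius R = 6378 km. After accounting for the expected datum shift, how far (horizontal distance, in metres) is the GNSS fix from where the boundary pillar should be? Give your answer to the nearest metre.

57 m

Observed coordinate differences: Δφ = -0.00368°, Δλ = -0.00158°.
Converting to metres (1° lat = 111317 m, cos φ = 0.374350): observed ΔN = -409.6 m, observed ΔE = -65.8 m.
Subtracting the expected shift leaves a residual of -409.6 − (-451.2) = 41.6 m north and -65.8 − (-104.3) = 38.5 m east.
Residual distance = √(41.6² + 38.5²) = 56.6 m.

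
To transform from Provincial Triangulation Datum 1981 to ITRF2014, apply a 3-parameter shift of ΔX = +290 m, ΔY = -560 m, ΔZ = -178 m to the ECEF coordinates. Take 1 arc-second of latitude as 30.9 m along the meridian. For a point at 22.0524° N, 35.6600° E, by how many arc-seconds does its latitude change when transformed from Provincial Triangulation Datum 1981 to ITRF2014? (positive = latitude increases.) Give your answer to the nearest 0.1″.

sin φ = 0.375454, cos φ = 0.926841, sin λ = 0.582974, cos λ = 0.812491.
North component: ΔN = −sin φ cos λ·ΔX − sin φ sin λ·ΔY + cos φ·ΔZ = −(0.375454)(0.812491)(290) − (0.375454)(0.582974)(-560) + (0.926841)(-178) = -130.87 m.
1° of latitude spans 3600 × 30.90 = 111240 m, so Δφ = -130.87 / 111240 × 3600 = -4.235″.

Δφ = -4.2″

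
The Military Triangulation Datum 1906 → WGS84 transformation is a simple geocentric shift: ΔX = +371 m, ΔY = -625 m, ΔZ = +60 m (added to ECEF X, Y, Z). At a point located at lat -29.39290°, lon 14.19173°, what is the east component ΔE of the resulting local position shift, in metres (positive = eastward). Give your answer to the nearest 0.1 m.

The local east axis at (φ, λ) is (−sin λ, cos λ, 0), so ΔE = −sin(14.19173°)·371 + cos(14.19173°)·(-625) = -696.88 m.

ΔE = -696.9 m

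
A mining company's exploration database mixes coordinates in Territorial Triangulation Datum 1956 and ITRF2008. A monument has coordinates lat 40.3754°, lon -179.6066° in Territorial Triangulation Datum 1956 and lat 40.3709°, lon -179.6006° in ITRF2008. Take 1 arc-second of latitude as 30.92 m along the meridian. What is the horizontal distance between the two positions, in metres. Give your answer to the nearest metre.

714 m

Δφ = 40.3709° − 40.3754° = -0.0045°; Δλ = -179.6006° − -179.6066° = +0.0060°.
1° of latitude = 3600 × 30.92 = 111312 m.
ΔN = Δφ × 111312 = -500.9 m; ΔE = Δλ × 111312 × cos(40.3754°) = +0.0060 × 111312 × 0.761817 = 508.8 m.
Distance = √(ΔE² + ΔN²) = √(508.8² + (-500.9)²) = 714.0 m.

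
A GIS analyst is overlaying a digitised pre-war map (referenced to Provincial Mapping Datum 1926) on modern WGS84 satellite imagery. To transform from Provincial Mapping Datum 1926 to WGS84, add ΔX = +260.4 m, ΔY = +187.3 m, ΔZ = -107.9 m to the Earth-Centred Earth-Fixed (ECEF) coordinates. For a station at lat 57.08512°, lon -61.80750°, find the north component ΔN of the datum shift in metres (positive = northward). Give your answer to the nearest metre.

ΔN = -23 m

At φ = 57.08512°, λ = -61.80750°: sin φ = 0.839479, cos φ = 0.543392, sin λ = -0.881365, cos λ = 0.472435.
ΔN = −sin φ cos λ·ΔX − sin φ sin λ·ΔY + cos φ·ΔZ = −(0.839479)(0.472435)(260.4) − (0.839479)(-0.881365)(187.3) + (0.543392)(-107.9) = -23.33 m.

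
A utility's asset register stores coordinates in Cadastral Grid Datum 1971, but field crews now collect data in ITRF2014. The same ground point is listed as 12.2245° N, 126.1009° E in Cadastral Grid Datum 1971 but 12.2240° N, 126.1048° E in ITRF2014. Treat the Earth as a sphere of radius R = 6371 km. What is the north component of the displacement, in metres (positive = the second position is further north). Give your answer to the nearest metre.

Δφ = 12.2240° − 12.2245° = -0.0005°; Δλ = 126.1048° − 126.1009° = +0.0039°.
1° along a meridian = πR/180 = 111195 m.
ΔN = Δφ × 111195 = -55.6 m; ΔE = Δλ × 111195 × cos(12.2245°) = +0.0039 × 111195 × 0.977325 = 423.8 m.

ΔN = -56 m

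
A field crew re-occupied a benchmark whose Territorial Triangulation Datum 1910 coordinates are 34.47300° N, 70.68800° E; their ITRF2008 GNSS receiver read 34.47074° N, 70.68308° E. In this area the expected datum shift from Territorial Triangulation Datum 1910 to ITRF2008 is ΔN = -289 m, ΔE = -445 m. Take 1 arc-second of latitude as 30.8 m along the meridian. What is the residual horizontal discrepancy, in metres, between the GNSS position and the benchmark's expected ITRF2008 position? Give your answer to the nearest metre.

39 m

Observed coordinate differences: Δφ = -0.00226°, Δλ = -0.00492°.
Converting to metres (1° lat = 110880 m, cos φ = 0.824393): observed ΔN = -250.6 m, observed ΔE = -449.7 m.
Subtracting the expected shift leaves a residual of -250.6 − (-289) = 38.4 m north and -449.7 − (-445) = -4.7 m east.
Residual distance = √(38.4² + (-4.7)²) = 38.7 m.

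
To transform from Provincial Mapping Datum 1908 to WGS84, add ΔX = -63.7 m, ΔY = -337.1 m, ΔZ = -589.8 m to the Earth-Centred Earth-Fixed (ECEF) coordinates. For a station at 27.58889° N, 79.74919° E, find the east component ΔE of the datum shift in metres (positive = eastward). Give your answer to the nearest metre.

ΔE = 3 m

The local east axis at (φ, λ) is (−sin λ, cos λ, 0), so ΔE = −sin(79.74919°)·(-63.7) + cos(79.74919°)·(-337.1) = 2.69 m.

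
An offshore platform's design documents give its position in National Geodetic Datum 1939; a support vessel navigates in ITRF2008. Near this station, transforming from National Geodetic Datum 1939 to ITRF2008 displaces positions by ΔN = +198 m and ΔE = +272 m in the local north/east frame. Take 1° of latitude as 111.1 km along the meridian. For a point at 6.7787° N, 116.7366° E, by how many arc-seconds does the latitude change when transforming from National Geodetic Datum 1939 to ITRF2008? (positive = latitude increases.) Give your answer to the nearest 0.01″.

1° of latitude = 111.1 km, so Δφ = 198.0 / 111100 = 0.0017822° = 6.416″.

Δφ = 6.42″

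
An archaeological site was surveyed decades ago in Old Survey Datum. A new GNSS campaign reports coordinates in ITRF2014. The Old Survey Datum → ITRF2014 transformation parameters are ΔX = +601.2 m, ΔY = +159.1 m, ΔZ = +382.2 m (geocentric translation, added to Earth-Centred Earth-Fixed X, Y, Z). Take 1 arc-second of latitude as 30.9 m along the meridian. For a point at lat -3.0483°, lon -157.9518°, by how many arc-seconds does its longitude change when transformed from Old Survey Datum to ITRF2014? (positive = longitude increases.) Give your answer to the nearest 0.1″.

sin φ = -0.053178, cos φ = 0.998585, sin λ = -0.375386, cos λ = -0.926868.
East component: ΔE = −sin λ·ΔX + cos λ·ΔY = −(-0.375386)(601.2) + (-0.926868)(159.1) = 78.22 m.
1° of latitude spans 3600 × 30.90 = 111240 m; at latitude φ, 1° of longitude spans that × cos φ = 111082.6 m, so Δλ = 78.22 / 111082.6 × 3600 = 2.535″.

Δλ = 2.5″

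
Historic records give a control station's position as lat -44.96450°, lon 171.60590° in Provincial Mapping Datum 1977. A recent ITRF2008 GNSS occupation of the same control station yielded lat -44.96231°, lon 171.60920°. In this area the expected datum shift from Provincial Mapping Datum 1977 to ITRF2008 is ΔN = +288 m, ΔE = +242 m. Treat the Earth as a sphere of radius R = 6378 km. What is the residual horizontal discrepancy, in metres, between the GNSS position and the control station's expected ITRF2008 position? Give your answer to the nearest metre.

Observed coordinate differences: Δφ = +0.00219°, Δλ = +0.00330°.
Converting to metres (1° lat = 111317 m, cos φ = 0.707545): observed ΔN = 243.8 m, observed ΔE = 259.9 m.
Subtracting the expected shift leaves a residual of 243.8 − (288) = -44.2 m north and 259.9 − (242) = 17.9 m east.
Residual distance = √((-44.2)² + 17.9²) = 47.7 m.

48 m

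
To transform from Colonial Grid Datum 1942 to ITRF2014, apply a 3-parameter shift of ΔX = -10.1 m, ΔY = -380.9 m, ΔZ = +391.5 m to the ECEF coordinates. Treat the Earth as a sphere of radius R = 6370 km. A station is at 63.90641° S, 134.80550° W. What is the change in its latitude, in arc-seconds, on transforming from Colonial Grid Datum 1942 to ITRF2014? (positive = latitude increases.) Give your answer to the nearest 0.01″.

Δφ = 13.64″

sin φ = -0.898077, cos φ = 0.439839, sin λ = -0.709503, cos λ = -0.704702.
North component: ΔN = −sin φ cos λ·ΔX − sin φ sin λ·ΔY + cos φ·ΔZ = −(-0.898077)(-0.704702)(-10.1) − (-0.898077)(-0.709503)(-380.9) + (0.439839)(391.5) = 421.29 m.
1° of latitude spans πR/180 = 111177 m, so Δφ = 421.29 / 111177 × 3600 = 13.642″.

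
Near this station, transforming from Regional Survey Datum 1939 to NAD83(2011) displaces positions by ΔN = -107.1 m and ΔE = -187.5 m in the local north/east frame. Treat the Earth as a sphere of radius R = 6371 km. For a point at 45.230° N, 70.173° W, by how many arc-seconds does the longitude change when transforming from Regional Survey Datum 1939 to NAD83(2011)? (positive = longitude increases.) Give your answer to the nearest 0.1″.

Δλ = -8.6″

At latitude 45.230°, cos φ = 0.704263.
One radian of longitude at latitude φ spans R cos φ, so Δλ = ΔE / (R cos φ) = -187.5 / (6371000 × 0.704263) = -4.1789e-05 rad = -8.620″.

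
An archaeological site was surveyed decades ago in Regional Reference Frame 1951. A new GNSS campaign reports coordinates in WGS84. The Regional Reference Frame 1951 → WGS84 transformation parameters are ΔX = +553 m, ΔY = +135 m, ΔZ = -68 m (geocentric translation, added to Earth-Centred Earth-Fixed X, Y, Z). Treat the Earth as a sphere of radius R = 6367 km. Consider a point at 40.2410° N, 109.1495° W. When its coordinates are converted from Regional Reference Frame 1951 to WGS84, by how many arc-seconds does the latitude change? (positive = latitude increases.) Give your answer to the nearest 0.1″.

sin φ = 0.646004, cos φ = 0.763334, sin λ = -0.944666, cos λ = -0.328034.
North component: ΔN = −sin φ cos λ·ΔX − sin φ sin λ·ΔY + cos φ·ΔZ = −(0.646004)(-0.328034)(553) − (0.646004)(-0.944666)(135) + (0.763334)(-68) = 147.67 m.
1° of latitude spans πR/180 = 111125 m, so Δφ = 147.67 / 111125 × 3600 = 4.784″.

Δφ = 4.8″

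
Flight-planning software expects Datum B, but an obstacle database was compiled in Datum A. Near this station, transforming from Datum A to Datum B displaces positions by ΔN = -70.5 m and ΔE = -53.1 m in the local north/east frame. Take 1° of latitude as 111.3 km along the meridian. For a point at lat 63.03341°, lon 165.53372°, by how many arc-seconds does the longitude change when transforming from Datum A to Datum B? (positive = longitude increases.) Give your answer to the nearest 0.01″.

At latitude 63.03341°, cos φ = 0.453471.
1° of longitude at this latitude = 111.3 × cos φ = 50.47 km, so Δλ = -53.1 / 50471.3 = -0.0010521° = -3.787″.

Δλ = -3.79″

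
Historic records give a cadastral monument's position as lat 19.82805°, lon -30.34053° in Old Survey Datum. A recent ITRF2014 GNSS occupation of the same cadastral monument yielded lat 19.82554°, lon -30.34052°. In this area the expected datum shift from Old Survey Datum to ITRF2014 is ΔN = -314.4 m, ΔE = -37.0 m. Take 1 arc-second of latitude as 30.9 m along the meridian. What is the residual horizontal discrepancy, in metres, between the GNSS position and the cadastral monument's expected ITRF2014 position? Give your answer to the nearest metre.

52 m

Observed coordinate differences: Δφ = -0.00251°, Δλ = +0.00001°.
Converting to metres (1° lat = 111240 m, cos φ = 0.940715): observed ΔN = -279.2 m, observed ΔE = 1.0 m.
Subtracting the expected shift leaves a residual of -279.2 − (-314.4) = 35.2 m north and 1.0 − (-37.0) = 38.0 m east.
Residual distance = √(35.2² + 38.0²) = 51.8 m.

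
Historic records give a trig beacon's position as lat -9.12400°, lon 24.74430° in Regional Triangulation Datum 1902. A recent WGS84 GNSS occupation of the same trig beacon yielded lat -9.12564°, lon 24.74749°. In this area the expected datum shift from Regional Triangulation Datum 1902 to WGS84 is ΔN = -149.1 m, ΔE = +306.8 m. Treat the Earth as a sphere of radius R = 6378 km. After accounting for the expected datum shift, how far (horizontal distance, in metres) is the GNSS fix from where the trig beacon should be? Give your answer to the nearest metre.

55 m

Observed coordinate differences: Δφ = -0.00164°, Δλ = +0.00319°.
Converting to metres (1° lat = 111317 m, cos φ = 0.987347): observed ΔN = -182.6 m, observed ΔE = 350.6 m.
Subtracting the expected shift leaves a residual of -182.6 − (-149.1) = -33.5 m north and 350.6 − (306.8) = 43.8 m east.
Residual distance = √((-33.5)² + 43.8²) = 55.1 m.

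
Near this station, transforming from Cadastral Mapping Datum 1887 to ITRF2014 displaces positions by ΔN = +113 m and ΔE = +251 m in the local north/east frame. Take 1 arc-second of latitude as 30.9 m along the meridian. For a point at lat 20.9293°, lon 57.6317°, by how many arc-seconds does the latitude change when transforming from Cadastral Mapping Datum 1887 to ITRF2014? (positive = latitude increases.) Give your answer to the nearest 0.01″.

1″ of latitude = 30.90 m, so Δφ = 113.0 / 30.90 = 3.657″.

Δφ = 3.66″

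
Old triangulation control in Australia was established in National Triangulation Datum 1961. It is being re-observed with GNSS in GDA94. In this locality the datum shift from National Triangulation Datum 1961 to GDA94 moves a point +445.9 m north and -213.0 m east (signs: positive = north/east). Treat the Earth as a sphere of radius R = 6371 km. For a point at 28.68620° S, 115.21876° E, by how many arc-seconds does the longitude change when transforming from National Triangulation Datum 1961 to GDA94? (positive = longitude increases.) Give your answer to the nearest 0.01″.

At latitude -28.68620°, cos φ = 0.877262.
One radian of longitude at latitude φ spans R cos φ, so Δλ = ΔE / (R cos φ) = -213.0 / (6371000 × 0.877262) = -3.8110e-05 rad = -7.861″.

Δλ = -7.86″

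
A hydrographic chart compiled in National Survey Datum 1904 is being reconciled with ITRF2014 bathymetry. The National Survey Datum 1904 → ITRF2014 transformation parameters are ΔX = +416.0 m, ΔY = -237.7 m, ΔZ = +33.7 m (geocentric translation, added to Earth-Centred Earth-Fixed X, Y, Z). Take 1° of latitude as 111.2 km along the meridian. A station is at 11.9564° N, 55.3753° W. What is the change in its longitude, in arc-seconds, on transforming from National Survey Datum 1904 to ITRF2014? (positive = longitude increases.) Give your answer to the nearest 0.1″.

sin φ = 0.207167, cos φ = 0.978306, sin λ = -0.822891, cos λ = 0.568199.
East component: ΔE = −sin λ·ΔX + cos λ·ΔY = −(-0.822891)(416.0) + (0.568199)(-237.7) = 207.26 m.
1° of latitude spans 111200 m; at latitude φ, 1° of longitude spans that × cos φ = 108787.6 m, so Δλ = 207.26 / 108787.6 × 3600 = 6.859″.

Δλ = 6.9″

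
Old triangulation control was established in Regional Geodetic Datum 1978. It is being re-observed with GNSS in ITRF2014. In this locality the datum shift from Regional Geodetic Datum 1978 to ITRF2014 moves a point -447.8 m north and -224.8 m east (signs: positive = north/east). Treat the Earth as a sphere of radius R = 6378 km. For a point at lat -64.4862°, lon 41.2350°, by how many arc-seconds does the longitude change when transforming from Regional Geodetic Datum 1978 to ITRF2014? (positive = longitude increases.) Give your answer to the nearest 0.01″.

Δλ = -16.88″

At latitude -64.4862°, cos φ = 0.430728.
One radian of longitude at latitude φ spans R cos φ, so Δλ = ΔE / (R cos φ) = -224.8 / (6378000 × 0.430728) = -8.1829e-05 rad = -16.878″.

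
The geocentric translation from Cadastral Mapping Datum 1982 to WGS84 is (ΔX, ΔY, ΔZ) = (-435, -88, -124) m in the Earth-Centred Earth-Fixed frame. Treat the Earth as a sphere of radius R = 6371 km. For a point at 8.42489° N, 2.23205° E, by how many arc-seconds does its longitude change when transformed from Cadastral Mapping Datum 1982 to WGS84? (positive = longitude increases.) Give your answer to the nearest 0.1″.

Δλ = -2.3″

sin φ = 0.146513, cos φ = 0.989209, sin λ = 0.038947, cos λ = 0.999241.
East component: ΔE = −sin λ·ΔX + cos λ·ΔY = −(0.038947)(-435) + (0.999241)(-88) = -70.99 m.
1° of latitude spans πR/180 = 111195 m; at latitude φ, 1° of longitude spans that × cos φ = 109995.0 m, so Δλ = -70.99 / 109995.0 × 3600 = -2.323″.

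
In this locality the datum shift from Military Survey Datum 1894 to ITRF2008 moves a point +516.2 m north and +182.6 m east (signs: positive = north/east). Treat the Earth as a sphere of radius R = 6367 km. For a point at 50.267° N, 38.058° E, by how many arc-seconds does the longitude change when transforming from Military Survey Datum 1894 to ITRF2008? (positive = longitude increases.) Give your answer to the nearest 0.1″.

Δλ = 9.3″

At latitude 50.267°, cos φ = 0.639211.
One radian of longitude at latitude φ spans R cos φ, so Δλ = ΔE / (R cos φ) = 182.6 / (6367000 × 0.639211) = 4.4866e-05 rad = 9.254″.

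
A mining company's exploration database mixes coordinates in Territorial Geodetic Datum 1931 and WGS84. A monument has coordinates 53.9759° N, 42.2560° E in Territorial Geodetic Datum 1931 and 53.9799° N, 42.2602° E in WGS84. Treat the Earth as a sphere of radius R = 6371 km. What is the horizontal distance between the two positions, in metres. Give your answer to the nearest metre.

Δφ = 53.9799° − 53.9759° = +0.0040°; Δλ = 42.2602° − 42.2560° = +0.0042°.
1° along a meridian = πR/180 = 111195 m.
ΔN = Δφ × 111195 = 444.8 m; ΔE = Δλ × 111195 × cos(53.9759°) = +0.0042 × 111195 × 0.588125 = 274.7 m.
Distance = √(ΔE² + ΔN²) = √(274.7² + 444.8²) = 522.8 m.

523 m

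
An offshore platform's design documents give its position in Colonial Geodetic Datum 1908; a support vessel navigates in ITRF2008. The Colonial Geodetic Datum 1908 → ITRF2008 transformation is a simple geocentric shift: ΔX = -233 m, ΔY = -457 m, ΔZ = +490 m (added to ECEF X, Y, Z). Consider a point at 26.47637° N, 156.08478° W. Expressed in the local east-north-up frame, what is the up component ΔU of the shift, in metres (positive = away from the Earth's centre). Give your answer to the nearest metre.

ΔU = 575 m

At φ = 26.47637°, λ = -156.08478°: sin φ = 0.445829, cos φ = 0.895118, sin λ = -0.405384, cos λ = -0.914146.
ΔU = cos φ cos λ·ΔX + cos φ sin λ·ΔY + sin φ·ΔZ = (0.895118)(-0.914146)(-233) + (0.895118)(-0.405384)(-457) + (0.445829)(490) = 574.94 m.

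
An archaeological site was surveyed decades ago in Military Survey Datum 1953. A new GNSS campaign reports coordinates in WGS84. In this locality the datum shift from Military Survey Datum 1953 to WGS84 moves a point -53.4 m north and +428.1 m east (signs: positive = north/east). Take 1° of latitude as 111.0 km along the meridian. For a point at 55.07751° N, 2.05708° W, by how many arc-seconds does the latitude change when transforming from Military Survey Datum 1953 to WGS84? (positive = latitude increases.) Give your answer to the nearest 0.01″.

1° of latitude = 111.0 km, so Δφ = -53.4 / 111000 = -0.0004811° = -1.732″.

Δφ = -1.73″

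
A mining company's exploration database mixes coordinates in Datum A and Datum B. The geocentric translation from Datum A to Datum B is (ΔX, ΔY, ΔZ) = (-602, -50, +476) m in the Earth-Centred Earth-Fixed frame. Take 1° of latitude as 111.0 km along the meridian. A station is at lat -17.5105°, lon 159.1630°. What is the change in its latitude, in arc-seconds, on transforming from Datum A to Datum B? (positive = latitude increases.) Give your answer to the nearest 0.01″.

Δφ = 20.04″

sin φ = -0.300881, cos φ = 0.953662, sin λ = 0.355711, cos λ = -0.934596.
North component: ΔN = −sin φ cos λ·ΔX − sin φ sin λ·ΔY + cos φ·ΔZ = −(-0.300881)(-0.934596)(-602) − (-0.300881)(0.355711)(-50) + (0.953662)(476) = 617.88 m.
1° of latitude spans 111000 m, so Δφ = 617.88 / 111000 × 3600 = 20.039″.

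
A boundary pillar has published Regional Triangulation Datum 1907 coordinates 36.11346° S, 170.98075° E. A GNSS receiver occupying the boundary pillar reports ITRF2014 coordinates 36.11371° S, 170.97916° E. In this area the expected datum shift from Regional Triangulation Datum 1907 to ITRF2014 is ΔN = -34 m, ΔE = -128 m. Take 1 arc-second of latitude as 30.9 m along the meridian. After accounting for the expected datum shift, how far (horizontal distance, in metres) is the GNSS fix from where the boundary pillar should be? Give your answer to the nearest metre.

Observed coordinate differences: Δφ = -0.00025°, Δλ = -0.00159°.
Converting to metres (1° lat = 111240 m, cos φ = 0.807851): observed ΔN = -27.8 m, observed ΔE = -142.9 m.
Subtracting the expected shift leaves a residual of -27.8 − (-34) = 6.2 m north and -142.9 − (-128) = -14.9 m east.
Residual distance = √(6.2² + (-14.9)²) = 16.1 m.

16 m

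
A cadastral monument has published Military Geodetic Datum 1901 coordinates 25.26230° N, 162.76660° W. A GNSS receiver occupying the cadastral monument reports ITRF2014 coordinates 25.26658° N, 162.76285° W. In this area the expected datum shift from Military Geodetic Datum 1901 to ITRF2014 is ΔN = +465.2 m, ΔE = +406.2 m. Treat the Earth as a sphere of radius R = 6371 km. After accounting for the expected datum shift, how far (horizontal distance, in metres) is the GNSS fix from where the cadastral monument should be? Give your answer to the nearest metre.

Observed coordinate differences: Δφ = +0.00428°, Δλ = +0.00375°.
Converting to metres (1° lat = 111195 m, cos φ = 0.904364): observed ΔN = 475.9 m, observed ΔE = 377.1 m.
Subtracting the expected shift leaves a residual of 475.9 − (465.2) = 10.7 m north and 377.1 − (406.2) = -29.1 m east.
Residual distance = √(10.7² + (-29.1)²) = 31.0 m.

31 m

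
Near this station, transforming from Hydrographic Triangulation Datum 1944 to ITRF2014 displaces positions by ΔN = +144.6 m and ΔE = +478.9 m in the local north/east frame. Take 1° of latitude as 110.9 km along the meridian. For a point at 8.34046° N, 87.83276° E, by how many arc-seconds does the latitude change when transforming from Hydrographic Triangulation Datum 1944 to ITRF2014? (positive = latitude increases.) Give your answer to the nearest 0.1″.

Δφ = 4.7″

1° of latitude = 110.9 km, so Δφ = 144.6 / 110900 = 0.0013039° = 4.694″.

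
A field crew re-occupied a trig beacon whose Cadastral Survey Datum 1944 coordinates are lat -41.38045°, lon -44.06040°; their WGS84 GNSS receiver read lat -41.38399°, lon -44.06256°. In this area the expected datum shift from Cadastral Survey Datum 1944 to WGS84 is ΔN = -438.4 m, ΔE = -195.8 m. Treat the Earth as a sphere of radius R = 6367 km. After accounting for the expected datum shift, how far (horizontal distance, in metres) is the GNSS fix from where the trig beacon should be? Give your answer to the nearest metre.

Observed coordinate differences: Δφ = -0.00354°, Δλ = -0.00216°.
Converting to metres (1° lat = 111125 m, cos φ = 0.750337): observed ΔN = -393.4 m, observed ΔE = -180.1 m.
Subtracting the expected shift leaves a residual of -393.4 − (-438.4) = 45.0 m north and -180.1 − (-195.8) = 15.7 m east.
Residual distance = √(45.0² + 15.7²) = 47.7 m.

48 m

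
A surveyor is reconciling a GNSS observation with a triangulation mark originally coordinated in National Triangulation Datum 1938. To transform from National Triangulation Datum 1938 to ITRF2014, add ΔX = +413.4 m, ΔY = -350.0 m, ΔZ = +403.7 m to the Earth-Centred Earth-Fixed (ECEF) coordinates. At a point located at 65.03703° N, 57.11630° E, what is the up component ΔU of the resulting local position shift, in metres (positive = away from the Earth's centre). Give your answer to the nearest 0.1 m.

At φ = 65.03703°, λ = 57.11630°: sin φ = 0.906581, cos φ = 0.422032, sin λ = 0.839774, cos λ = 0.542936.
ΔU = cos φ cos λ·ΔX + cos φ sin λ·ΔY + sin φ·ΔZ = (0.422032)(0.542936)(413.4) + (0.422032)(0.839774)(-350.0) + (0.906581)(403.7) = 336.67 m.

ΔU = 336.7 m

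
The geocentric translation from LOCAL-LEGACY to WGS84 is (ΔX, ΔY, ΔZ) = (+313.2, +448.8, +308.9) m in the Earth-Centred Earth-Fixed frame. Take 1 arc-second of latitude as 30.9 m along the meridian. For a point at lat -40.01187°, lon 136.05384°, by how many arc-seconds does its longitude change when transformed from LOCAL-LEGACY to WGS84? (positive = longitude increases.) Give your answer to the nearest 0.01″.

sin φ = -0.642946, cos φ = 0.765911, sin λ = 0.693982, cos λ = -0.719992.
East component: ΔE = −sin λ·ΔX + cos λ·ΔY = −(0.693982)(313.2) + (-0.719992)(448.8) = -540.49 m.
1° of latitude spans 3600 × 30.90 = 111240 m; at latitude φ, 1° of longitude spans that × cos φ = 85200.0 m, so Δλ = -540.49 / 85200.0 × 3600 = -22.838″.

Δλ = -22.84″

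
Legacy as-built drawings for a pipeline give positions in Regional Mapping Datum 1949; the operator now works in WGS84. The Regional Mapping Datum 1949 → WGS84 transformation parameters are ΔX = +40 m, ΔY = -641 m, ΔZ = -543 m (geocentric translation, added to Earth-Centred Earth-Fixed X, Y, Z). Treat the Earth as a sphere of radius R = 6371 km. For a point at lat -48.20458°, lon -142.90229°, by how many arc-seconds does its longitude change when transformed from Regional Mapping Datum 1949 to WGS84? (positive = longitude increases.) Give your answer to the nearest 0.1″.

sin φ = -0.745529, cos φ = 0.666473, sin λ = -0.603176, cos λ = -0.797608.
East component: ΔE = −sin λ·ΔX + cos λ·ΔY = −(-0.603176)(40) + (-0.797608)(-641) = 535.39 m.
1° of latitude spans πR/180 = 111195 m; at latitude φ, 1° of longitude spans that × cos φ = 74108.4 m, so Δλ = 535.39 / 74108.4 × 3600 = 26.008″.

Δλ = 26.0″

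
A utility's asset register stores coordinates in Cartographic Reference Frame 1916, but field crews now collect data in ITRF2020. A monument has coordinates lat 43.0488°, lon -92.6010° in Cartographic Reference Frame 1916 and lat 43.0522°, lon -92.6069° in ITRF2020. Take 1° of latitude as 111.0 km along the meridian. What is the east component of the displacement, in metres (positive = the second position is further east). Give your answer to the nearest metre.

Δφ = 43.0522° − 43.0488° = +0.0034°; Δλ = -92.6069° − -92.6010° = -0.0059°.
ΔN = Δφ × 111000 = 377.4 m; ΔE = Δλ × 111000 × cos(43.0488°) = -0.0059 × 111000 × 0.730773 = -478.6 m.

ΔE = -479 m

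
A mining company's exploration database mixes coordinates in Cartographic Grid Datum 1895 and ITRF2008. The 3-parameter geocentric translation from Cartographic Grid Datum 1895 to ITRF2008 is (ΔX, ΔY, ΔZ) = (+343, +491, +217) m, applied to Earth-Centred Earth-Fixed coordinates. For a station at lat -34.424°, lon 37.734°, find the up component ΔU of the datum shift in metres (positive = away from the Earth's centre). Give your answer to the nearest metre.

ΔU = 349 m

At φ = -34.424°, λ = 37.734°: sin φ = -0.565313, cos φ = 0.824877, sin λ = 0.611996, cos λ = 0.790861.
ΔU = cos φ cos λ·ΔX + cos φ sin λ·ΔY + sin φ·ΔZ = (0.824877)(0.790861)(343) + (0.824877)(0.611996)(491) + (-0.565313)(217) = 348.95 m.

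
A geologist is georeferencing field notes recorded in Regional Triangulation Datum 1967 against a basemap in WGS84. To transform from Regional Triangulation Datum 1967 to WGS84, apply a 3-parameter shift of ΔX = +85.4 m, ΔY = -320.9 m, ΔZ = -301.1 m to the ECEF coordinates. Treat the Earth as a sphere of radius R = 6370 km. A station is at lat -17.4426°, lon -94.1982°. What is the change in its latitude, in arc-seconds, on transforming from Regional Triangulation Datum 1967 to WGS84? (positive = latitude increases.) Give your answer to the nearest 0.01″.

Δφ = -6.26″

sin φ = -0.299750, cos φ = 0.954018, sin λ = -0.997317, cos λ = -0.073207.
North component: ΔN = −sin φ cos λ·ΔX − sin φ sin λ·ΔY + cos φ·ΔZ = −(-0.299750)(-0.073207)(85.4) − (-0.299750)(-0.997317)(-320.9) + (0.954018)(-301.1) = -193.20 m.
1° of latitude spans πR/180 = 111177 m, so Δφ = -193.20 / 111177 × 3600 = -6.256″.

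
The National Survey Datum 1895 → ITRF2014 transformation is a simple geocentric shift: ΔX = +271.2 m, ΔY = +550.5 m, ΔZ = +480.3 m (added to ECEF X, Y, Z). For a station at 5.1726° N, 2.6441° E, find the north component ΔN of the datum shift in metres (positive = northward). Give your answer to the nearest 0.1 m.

The local north axis is (−sin φ cos λ, −sin φ sin λ, cos φ), giving ΔN = -24.424 − 2.290 + 478.344 = 451.63 m.

ΔN = 451.6 m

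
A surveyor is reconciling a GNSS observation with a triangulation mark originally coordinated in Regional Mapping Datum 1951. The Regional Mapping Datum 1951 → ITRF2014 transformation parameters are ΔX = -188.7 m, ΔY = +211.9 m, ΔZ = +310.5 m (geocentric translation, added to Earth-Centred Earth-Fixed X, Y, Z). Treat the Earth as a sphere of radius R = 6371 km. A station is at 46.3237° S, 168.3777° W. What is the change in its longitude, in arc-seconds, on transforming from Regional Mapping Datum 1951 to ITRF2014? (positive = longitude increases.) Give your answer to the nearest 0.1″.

sin φ = -0.723253, cos φ = 0.690583, sin λ = -0.201459, cos λ = -0.979497.
East component: ΔE = −sin λ·ΔX + cos λ·ΔY = −(-0.201459)(-188.7) + (-0.979497)(211.9) = -245.57 m.
1° of latitude spans πR/180 = 111195 m; at latitude φ, 1° of longitude spans that × cos φ = 76789.4 m, so Δλ = -245.57 / 76789.4 × 3600 = -11.513″.

Δλ = -11.5″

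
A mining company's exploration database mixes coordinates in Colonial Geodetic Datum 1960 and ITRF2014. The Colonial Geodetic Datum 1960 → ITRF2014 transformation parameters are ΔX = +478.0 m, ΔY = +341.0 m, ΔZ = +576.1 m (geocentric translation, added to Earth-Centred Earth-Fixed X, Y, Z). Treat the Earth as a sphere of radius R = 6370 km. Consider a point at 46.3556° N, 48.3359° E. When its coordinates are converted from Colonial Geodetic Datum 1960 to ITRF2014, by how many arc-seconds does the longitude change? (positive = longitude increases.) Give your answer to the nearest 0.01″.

Δλ = -6.12″

sin φ = 0.723637, cos φ = 0.690181, sin λ = 0.747055, cos λ = 0.664762.
East component: ΔE = −sin λ·ΔX + cos λ·ΔY = −(0.747055)(478.0) + (0.664762)(341.0) = -130.41 m.
1° of latitude spans πR/180 = 111177 m; at latitude φ, 1° of longitude spans that × cos φ = 76732.5 m, so Δλ = -130.41 / 76732.5 × 3600 = -6.118″.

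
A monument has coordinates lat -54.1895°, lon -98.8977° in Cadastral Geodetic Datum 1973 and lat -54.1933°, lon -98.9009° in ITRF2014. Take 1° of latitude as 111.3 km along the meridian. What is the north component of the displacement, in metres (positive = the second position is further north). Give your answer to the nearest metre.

ΔN = -423 m

Δφ = -54.1933° − -54.1895° = -0.0038°; Δλ = -98.9009° − -98.8977° = -0.0032°.
ΔN = Δφ × 111300 = -422.9 m; ΔE = Δλ × 111300 × cos(-54.1895°) = -0.0032 × 111300 × 0.585106 = -208.4 m.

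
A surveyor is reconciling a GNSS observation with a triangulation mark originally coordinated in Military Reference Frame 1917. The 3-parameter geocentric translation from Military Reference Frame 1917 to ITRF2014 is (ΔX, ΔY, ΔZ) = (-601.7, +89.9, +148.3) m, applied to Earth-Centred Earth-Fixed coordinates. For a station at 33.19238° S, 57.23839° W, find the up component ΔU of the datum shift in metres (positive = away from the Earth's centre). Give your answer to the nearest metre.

The local up (radial) axis is (cos φ cos λ, cos φ sin λ, sin φ), giving ΔU = -272.480 − 63.265 − 81.187 = -416.93 m.

ΔU = -417 m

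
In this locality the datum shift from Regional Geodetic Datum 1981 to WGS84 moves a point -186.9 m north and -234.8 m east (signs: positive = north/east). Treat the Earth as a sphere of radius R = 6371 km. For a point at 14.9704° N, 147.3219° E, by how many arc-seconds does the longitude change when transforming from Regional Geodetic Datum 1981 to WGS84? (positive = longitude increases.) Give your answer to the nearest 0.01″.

Δλ = -7.87″

At latitude 14.9704°, cos φ = 0.966059.
One radian of longitude at latitude φ spans R cos φ, so Δλ = ΔE / (R cos φ) = -234.8 / (6371000 × 0.966059) = -3.8149e-05 rad = -7.869″.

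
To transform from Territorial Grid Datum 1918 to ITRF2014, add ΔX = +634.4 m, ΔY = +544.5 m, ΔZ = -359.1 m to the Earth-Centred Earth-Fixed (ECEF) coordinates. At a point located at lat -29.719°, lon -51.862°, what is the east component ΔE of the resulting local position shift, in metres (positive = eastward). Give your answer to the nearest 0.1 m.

ΔE = 835.2 m

At φ = -29.719°, λ = -51.862°: sin φ = -0.495747, cos φ = 0.868467, sin λ = -0.786526, cos λ = 0.617558.
ΔE = −sin λ·ΔX + cos λ·ΔY = −(-0.786526)·(634.4) + (0.617558)·(544.5) = 835.23 m.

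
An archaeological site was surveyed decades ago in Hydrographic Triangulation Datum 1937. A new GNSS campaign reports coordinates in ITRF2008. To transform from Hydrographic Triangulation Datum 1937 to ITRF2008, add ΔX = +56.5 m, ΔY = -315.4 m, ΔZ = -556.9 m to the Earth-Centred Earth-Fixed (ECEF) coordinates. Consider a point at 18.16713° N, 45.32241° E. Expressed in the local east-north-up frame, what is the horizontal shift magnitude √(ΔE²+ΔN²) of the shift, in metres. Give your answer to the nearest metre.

539 m

At φ = 18.16713°, λ = 45.32241°: sin φ = 0.311790, cos φ = 0.950151, sin λ = 0.711075, cos λ = 0.703117.
ΔE = −sin λ·ΔX + cos λ·ΔY = −(0.711075)·(56.5) + (0.703117)·(-315.4) = -261.94 m.
ΔN = −sin φ cos λ·ΔX − sin φ sin λ·ΔY + cos φ·ΔZ = −(0.311790)(0.703117)(56.5) − (0.311790)(0.711075)(-315.4) + (0.950151)(-556.9) = -471.60 m.
Horizontal magnitude = √(ΔE² + ΔN²) = √((-261.94)² + (-471.60)²) = 539.46 m.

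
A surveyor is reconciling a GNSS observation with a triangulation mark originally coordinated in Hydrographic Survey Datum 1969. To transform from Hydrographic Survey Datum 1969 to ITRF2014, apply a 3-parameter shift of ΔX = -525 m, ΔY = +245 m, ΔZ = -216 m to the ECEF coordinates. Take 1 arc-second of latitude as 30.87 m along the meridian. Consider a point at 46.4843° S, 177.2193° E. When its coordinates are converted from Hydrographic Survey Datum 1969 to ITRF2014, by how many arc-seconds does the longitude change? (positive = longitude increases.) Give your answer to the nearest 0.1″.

sin φ = -0.725186, cos φ = 0.688553, sin λ = 0.048513, cos λ = -0.998823.
East component: ΔE = −sin λ·ΔX + cos λ·ΔY = −(0.048513)(-525) + (-0.998823)(245) = -219.24 m.
1° of latitude spans 3600 × 30.87 = 111132 m; at latitude φ, 1° of longitude spans that × cos φ = 76520.3 m, so Δλ = -219.24 / 76520.3 × 3600 = -10.315″.

Δλ = -10.3″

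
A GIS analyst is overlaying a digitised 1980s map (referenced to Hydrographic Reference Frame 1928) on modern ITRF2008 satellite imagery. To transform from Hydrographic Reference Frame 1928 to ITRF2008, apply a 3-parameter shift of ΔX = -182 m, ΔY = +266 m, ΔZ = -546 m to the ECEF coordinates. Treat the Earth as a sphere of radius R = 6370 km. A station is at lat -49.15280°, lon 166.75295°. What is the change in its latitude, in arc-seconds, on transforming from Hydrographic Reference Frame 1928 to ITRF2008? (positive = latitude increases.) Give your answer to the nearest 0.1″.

sin φ = -0.756457, cos φ = 0.654044, sin λ = 0.229150, cos λ = -0.973391.
North component: ΔN = −sin φ cos λ·ΔX − sin φ sin λ·ΔY + cos φ·ΔZ = −(-0.756457)(-0.973391)(-182) − (-0.756457)(0.229150)(266) + (0.654044)(-546) = -176.99 m.
1° of latitude spans πR/180 = 111177 m, so Δφ = -176.99 / 111177 × 3600 = -5.731″.

Δφ = -5.7″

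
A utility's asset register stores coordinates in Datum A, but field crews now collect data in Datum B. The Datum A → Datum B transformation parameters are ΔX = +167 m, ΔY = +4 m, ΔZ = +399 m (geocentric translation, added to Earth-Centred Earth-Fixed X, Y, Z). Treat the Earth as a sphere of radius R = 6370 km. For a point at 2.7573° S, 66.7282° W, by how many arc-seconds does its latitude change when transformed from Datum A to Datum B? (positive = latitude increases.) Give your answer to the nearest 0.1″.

sin φ = -0.048105, cos φ = 0.998842, sin λ = -0.918641, cos λ = 0.395093.
North component: ΔN = −sin φ cos λ·ΔX − sin φ sin λ·ΔY + cos φ·ΔZ = −(-0.048105)(0.395093)(167) − (-0.048105)(-0.918641)(4) + (0.998842)(399) = 401.54 m.
1° of latitude spans πR/180 = 111177 m, so Δφ = 401.54 / 111177 × 3600 = 13.002″.

Δφ = 13.0″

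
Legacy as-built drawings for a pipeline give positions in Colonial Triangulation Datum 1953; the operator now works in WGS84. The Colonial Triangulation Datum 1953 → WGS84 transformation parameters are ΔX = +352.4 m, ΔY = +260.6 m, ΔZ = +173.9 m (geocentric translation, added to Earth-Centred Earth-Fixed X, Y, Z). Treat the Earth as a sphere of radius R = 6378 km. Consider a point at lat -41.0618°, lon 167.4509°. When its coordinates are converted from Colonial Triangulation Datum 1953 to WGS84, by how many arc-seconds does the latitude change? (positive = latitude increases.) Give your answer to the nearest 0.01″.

sin φ = -0.656873, cos φ = 0.754002, sin λ = 0.217276, cos λ = -0.976110.
North component: ΔN = −sin φ cos λ·ΔX − sin φ sin λ·ΔY + cos φ·ΔZ = −(-0.656873)(-0.976110)(352.4) − (-0.656873)(0.217276)(260.6) + (0.754002)(173.9) = -57.64 m.
1° of latitude spans πR/180 = 111317 m, so Δφ = -57.64 / 111317 × 3600 = -1.864″.

Δφ = -1.86″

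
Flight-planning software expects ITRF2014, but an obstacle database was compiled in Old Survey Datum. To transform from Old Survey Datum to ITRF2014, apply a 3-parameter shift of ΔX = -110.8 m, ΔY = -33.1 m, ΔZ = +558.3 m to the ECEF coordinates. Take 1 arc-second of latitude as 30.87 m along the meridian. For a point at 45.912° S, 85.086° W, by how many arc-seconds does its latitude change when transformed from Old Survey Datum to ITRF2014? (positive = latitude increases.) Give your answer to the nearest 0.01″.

Δφ = 13.13″

sin φ = -0.718272, cos φ = 0.695762, sin λ = -0.996324, cos λ = 0.085660.
North component: ΔN = −sin φ cos λ·ΔX − sin φ sin λ·ΔY + cos φ·ΔZ = −(-0.718272)(0.085660)(-110.8) − (-0.718272)(-0.996324)(-33.1) + (0.695762)(558.3) = 405.31 m.
1° of latitude spans 3600 × 30.87 = 111132 m, so Δφ = 405.31 / 111132 × 3600 = 13.130″.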